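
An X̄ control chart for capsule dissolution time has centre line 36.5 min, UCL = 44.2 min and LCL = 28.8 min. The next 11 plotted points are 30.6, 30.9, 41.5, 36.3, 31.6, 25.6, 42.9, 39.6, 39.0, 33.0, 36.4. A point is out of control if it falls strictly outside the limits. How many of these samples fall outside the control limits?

Compare each point to [28.8, 44.2]: sample 6 = 25.6 < LCL.

1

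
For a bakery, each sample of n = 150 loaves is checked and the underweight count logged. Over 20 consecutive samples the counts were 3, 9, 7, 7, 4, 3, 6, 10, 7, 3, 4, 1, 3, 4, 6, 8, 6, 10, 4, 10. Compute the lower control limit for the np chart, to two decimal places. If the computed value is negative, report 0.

p̄ = Σdᵢ / (k·n) = 115 / (20 × 150) = 0.03833
LCL = np̄ − 3·√(np̄(1−p̄)) = 5.7500 − 3 × 2.3515 = -1.3045 → 0 (negative, so LCL = 0)

0.00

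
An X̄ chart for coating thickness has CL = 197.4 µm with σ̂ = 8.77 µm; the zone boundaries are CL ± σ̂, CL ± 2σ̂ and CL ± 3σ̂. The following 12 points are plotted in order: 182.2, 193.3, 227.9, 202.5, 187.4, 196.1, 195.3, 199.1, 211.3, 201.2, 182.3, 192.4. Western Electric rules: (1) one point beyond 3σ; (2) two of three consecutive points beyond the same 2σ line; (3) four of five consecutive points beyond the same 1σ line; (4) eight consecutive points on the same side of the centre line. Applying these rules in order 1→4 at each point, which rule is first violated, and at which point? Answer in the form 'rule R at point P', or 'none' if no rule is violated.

Zone of each point (C = within 1σ̂, B = 1σ̂–2σ̂, A = 2σ̂–3σ̂, * = beyond 3σ̂; sign = side of CL): 1:-B, 2:-C, 3:+*, 4:+C, 5:-B, 6:-C, 7:-C, 8:+C, 9:+B, 10:+C, 11:-B, 12:-C
Rule 1 (one point beyond the 3σ limits) is satisfied at point 3.

rule 1 at point 3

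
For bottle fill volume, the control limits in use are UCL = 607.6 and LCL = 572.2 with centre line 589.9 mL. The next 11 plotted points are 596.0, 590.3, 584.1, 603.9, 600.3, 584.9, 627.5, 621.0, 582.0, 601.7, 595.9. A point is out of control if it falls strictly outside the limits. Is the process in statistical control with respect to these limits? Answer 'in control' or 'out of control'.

Compare each point to [572.2, 607.6]: sample 7 = 627.5 > UCL; sample 8 = 621.0 > UCL.

out of control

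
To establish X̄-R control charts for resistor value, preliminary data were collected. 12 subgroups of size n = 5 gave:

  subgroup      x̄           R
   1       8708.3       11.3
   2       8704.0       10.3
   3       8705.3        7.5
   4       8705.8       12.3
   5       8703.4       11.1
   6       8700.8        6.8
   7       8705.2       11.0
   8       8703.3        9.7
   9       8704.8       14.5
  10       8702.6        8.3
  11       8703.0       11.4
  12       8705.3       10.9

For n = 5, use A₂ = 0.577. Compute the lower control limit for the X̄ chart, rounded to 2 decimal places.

X̄̄ = (8708.3 + 8704.0 + 8705.3 + 8705.8 + 8703.4 + 8700.8 + 8705.2 + 8703.3 + 8704.8 + 8702.6 + 8703.0 + 8705.3) / 12 = 104451.8000 / 12 = 8704.3167
R̄ = (11.3 + 10.3 + 7.5 + 12.3 + 11.1 + 6.8 + 11.0 + 9.7 + 14.5 + 8.3 + 11.4 + 10.9) / 12 = 125.1000 / 12 = 10.4250
LCL = X̄̄ − A₂·R̄ = 8704.3167 − 0.577 × 10.4250 = 8698.3014

8698.30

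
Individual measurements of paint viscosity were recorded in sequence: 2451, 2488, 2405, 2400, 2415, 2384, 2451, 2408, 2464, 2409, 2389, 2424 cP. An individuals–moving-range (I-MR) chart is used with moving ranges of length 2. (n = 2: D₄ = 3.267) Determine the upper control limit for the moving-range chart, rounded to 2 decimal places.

132.76

Moving ranges: 37, 83, 5, 15, 31, 67, 43, 56, 55, 20, 35; M̄R̄ = 447.0000 / 11 = 40.6364
UCL_MR = D₄·M̄R̄ = 3.267 × 40.6364 = 132.7590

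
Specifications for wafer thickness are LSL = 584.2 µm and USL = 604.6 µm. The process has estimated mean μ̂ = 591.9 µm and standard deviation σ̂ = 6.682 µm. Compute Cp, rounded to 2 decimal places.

0.51

Cp = (USL − LSL) / (6σ̂) = (604.6 − 584.2) / (6 × 6.682) = 20.4000 / 40.0920 = 0.5088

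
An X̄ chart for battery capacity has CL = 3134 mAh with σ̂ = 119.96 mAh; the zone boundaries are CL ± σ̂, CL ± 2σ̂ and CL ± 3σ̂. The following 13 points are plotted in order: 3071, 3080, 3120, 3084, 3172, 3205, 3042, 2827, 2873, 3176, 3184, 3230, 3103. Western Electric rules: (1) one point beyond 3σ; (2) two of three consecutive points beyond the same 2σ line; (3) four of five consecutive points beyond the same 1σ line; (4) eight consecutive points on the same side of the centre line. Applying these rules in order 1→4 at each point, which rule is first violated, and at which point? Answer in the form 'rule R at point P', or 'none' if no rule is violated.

rule 2 at point 9

Zone of each point (C = within 1σ̂, B = 1σ̂–2σ̂, A = 2σ̂–3σ̂, * = beyond 3σ̂; sign = side of CL): 1:-C, 2:-C, 3:-C, 4:-C, 5:+C, 6:+C, 7:-C, 8:-A, 9:-A, 10:+C, 11:+C, 12:+C, 13:-C
Rule 2 (two of three consecutive points beyond the same 2σ limit) is satisfied at point 9.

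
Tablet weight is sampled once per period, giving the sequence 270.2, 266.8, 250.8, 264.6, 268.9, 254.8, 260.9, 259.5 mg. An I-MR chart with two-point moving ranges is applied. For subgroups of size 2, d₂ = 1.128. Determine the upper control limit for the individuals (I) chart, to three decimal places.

X̄ = (270.2 + 266.8 + 250.8 + 264.6 + 268.9 + 254.8 + 260.9 + 259.5) / 8 = 262.0625
Moving ranges: 3.4, 16.0, 13.8, 4.3, 14.1, 6.1, 1.4; M̄R̄ = 59.1000 / 7 = 8.4429
UCL = X̄ + 3·M̄R̄/d₂ = 262.0625 + 3 × 8.4429 / 1.128 = 284.5169

284.517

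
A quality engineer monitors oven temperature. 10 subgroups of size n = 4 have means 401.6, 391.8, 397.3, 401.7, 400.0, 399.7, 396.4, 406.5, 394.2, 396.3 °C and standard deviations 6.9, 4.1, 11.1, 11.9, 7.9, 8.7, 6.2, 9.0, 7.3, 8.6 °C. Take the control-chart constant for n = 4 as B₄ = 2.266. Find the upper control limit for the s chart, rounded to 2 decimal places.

18.51

s̄ = (6.9 + 4.1 + 11.1 + 11.9 + 7.9 + 8.7 + 6.2 + 9.0 + 7.3 + 8.6) / 10 = 8.1700
UCL_s = B₄·s̄ = 2.266 × 8.1700 = 18.5132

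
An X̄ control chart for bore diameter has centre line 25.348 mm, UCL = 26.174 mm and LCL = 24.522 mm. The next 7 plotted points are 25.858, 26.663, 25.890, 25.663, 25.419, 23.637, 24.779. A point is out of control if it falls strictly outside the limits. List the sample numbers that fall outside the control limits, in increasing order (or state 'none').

Compare each point to [24.522, 26.174]: sample 2 = 26.663 > UCL; sample 6 = 23.637 < LCL.

2, 6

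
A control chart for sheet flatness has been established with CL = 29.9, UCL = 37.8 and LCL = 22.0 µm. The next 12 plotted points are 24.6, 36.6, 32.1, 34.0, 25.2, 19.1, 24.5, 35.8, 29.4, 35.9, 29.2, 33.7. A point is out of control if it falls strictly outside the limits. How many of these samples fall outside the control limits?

Compare each point to [22.0, 37.8]: sample 6 = 19.1 < LCL.

1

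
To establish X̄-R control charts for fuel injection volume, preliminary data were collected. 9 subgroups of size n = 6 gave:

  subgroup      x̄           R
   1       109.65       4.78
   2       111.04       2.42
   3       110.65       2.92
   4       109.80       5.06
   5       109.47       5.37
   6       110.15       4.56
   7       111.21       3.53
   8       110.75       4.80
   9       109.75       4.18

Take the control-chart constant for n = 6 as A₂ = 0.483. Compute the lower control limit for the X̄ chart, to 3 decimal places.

108.256

X̄̄ = (109.65 + 111.04 + 110.65 + 109.80 + 109.47 + 110.15 + 111.21 + 110.75 + 109.75) / 9 = 992.4700 / 9 = 110.2744
R̄ = (4.78 + 2.42 + 2.92 + 5.06 + 5.37 + 4.56 + 3.53 + 4.80 + 4.18) / 9 = 37.6200 / 9 = 4.1800
LCL = X̄̄ − A₂·R̄ = 110.2744 − 0.483 × 4.1800 = 108.2555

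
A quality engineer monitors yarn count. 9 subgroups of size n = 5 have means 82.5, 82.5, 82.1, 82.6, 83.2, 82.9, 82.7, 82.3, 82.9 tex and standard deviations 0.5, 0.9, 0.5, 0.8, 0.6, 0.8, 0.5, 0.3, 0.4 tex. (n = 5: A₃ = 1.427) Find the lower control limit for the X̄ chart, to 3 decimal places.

X̄̄ = (82.5 + 82.5 + 82.1 + 82.6 + 83.2 + 82.9 + 82.7 + 82.3 + 82.9) / 9 = 82.6333
s̄ = (0.5 + 0.9 + 0.5 + 0.8 + 0.6 + 0.8 + 0.5 + 0.3 + 0.4) / 9 = 0.5889
LCL = X̄̄ − A₃·s̄ = 82.6333 − 1.427 × 0.5889 = 81.7930

81.793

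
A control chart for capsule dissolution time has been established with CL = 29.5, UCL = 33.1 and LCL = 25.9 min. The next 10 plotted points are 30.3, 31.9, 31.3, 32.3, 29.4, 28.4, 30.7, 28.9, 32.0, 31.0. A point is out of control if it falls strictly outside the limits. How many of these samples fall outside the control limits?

All 10 points lie within [25.9, 33.1].

0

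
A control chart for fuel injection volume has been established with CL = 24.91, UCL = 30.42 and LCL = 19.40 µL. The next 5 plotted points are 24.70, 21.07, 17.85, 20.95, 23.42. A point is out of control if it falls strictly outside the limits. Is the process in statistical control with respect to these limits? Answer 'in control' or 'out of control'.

out of control

Compare each point to [19.40, 30.42]: sample 3 = 17.85 < LCL.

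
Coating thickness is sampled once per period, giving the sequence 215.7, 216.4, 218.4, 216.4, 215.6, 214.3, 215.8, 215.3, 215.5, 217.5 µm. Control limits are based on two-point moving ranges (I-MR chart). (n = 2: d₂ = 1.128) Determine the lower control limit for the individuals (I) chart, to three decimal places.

212.839

X̄ = (215.7 + 216.4 + 218.4 + 216.4 + 215.6 + 214.3 + 215.8 + 215.3 + 215.5 + 217.5) / 10 = 216.0900
Moving ranges: 0.7, 2.0, 2.0, 0.8, 1.3, 1.5, 0.5, 0.2, 2.0; M̄R̄ = 11.0000 / 9 = 1.2222
LCL = X̄ − 3·M̄R̄/d₂ = 216.0900 − 3 × 1.2222 / 1.128 = 212.8394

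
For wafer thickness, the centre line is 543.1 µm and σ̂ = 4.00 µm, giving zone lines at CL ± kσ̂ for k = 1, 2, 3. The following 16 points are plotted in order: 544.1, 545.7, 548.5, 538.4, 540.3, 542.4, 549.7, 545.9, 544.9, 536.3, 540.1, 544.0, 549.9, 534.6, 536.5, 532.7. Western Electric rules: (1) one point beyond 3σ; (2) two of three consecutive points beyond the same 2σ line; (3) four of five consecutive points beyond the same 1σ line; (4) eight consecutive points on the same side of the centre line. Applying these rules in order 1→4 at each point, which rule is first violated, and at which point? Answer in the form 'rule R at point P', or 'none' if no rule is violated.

Zone of each point (C = within 1σ̂, B = 1σ̂–2σ̂, A = 2σ̂–3σ̂, * = beyond 3σ̂; sign = side of CL): 1:+C, 2:+C, 3:+B, 4:-B, 5:-C, 6:-C, 7:+B, 8:+C, 9:+C, 10:-B, 11:-C, 12:+C, 13:+B, 14:-A, 15:-B, 16:-A
Rule 2 (two of three consecutive points beyond the same 2σ limit) is satisfied at point 16.

rule 2 at point 16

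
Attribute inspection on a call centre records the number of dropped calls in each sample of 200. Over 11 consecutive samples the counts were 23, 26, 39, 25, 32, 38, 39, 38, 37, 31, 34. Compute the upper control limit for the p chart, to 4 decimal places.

0.2432

p̄ = Σdᵢ / (k·n) = 362 / (11 × 200) = 0.16455
UCL = p̄ + 3·√(p̄(1−p̄)/n) = 0.16455 + 3 × √(0.16455×0.83545/200) = 0.16455 + 3 × 0.02622 = 0.24320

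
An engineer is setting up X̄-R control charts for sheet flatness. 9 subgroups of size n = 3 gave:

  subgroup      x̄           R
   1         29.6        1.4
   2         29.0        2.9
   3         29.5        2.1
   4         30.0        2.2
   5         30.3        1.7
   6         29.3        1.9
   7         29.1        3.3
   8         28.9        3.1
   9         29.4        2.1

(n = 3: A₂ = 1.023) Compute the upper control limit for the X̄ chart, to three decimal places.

31.808

X̄̄ = (29.6 + 29.0 + 29.5 + 30.0 + 30.3 + 29.3 + 29.1 + 28.9 + 29.4) / 9 = 265.1000 / 9 = 29.4556
R̄ = (1.4 + 2.9 + 2.1 + 2.2 + 1.7 + 1.9 + 3.3 + 3.1 + 2.1) / 9 = 20.7000 / 9 = 2.3000
UCL = X̄̄ + A₂·R̄ = 29.4556 + 1.023 × 2.3000 = 31.8085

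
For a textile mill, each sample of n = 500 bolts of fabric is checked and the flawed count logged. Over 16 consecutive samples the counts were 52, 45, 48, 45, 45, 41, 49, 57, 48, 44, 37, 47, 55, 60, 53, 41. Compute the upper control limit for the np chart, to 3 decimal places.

67.688

p̄ = Σdᵢ / (k·n) = 767 / (16 × 500) = 0.09588
UCL = np̄ + 3·√(np̄(1−p̄)) = 47.9375 + 3 × √(47.9375×0.90412) = 47.9375 + 3 × 6.5834 = 67.6878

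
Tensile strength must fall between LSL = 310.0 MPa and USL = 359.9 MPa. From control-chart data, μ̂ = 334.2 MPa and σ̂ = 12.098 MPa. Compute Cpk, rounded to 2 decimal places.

0.67

Cpu = (USL − μ̂) / (3σ̂) = (359.9 − 334.2) / (3 × 12.098) = 0.7081; Cpl = (μ̂ − LSL) / (3σ̂) = (334.2 − 310.0) / (3 × 12.098) = 0.6668; Cpk = min(Cpu, Cpl) = 0.6668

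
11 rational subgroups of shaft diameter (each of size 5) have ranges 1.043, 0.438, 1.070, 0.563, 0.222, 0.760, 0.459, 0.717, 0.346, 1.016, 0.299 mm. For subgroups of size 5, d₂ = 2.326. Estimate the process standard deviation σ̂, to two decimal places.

R̄ = (1.043 + 0.438 + 1.070 + 0.563 + 0.222 + 0.760 + 0.459 + 0.717 + 0.346 + 1.016 + 0.299) / 11 = 0.6303
σ̂ = R̄ / d₂ = 0.6303 / 2.326 = 0.2710

0.27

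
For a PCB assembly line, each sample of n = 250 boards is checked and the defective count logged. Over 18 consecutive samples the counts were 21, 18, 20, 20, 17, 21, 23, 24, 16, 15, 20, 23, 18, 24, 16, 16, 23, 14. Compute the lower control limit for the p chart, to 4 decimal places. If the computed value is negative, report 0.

p̄ = Σdᵢ / (k·n) = 349 / (18 × 250) = 0.07756
LCL = p̄ − 3·√(p̄(1−p̄)/n) = 0.07756 − 3 × 0.01692 = 0.02681

0.0268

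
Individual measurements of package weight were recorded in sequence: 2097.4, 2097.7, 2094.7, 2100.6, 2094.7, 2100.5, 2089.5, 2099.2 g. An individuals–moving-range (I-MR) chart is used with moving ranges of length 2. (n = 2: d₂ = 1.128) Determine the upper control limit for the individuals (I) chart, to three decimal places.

2112.593

X̄ = (2097.4 + 2097.7 + 2094.7 + 2100.6 + 2094.7 + 2100.5 + 2089.5 + 2099.2) / 8 = 2096.7875
Moving ranges: 0.3, 3.0, 5.9, 5.9, 5.8, 11.0, 9.7; M̄R̄ = 41.6000 / 7 = 5.9429
UCL = X̄ + 3·M̄R̄/d₂ = 2096.7875 + 3 × 5.9429 / 1.128 = 2112.5930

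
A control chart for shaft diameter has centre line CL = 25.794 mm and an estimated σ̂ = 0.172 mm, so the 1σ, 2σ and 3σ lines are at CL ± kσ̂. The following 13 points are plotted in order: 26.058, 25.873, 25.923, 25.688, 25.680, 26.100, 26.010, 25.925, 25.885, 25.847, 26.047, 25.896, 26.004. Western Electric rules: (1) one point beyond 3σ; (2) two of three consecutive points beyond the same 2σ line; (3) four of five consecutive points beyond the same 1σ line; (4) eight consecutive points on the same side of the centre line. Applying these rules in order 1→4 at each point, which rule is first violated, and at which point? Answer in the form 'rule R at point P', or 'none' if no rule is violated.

rule 4 at point 13

Zone of each point (C = within 1σ̂, B = 1σ̂–2σ̂, A = 2σ̂–3σ̂, * = beyond 3σ̂; sign = side of CL): 1:+B, 2:+C, 3:+C, 4:-C, 5:-C, 6:+B, 7:+B, 8:+C, 9:+C, 10:+C, 11:+B, 12:+C, 13:+B
Rule 4 (eight consecutive points on the same side of the centre line) is satisfied at point 13.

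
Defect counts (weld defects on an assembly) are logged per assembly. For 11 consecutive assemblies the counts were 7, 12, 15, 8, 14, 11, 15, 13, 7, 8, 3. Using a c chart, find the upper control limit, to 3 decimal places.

19.888

c̄ = (7 + 12 + 15 + 8 + 14 + 11 + 15 + 13 + 7 + 8 + 3) / 11 = 113 / 11 = 10.2727
UCL = c̄ + 3√c̄ = 10.2727 + 3 × √10.2727 = 10.2727 + 3 × 3.2051 = 19.8881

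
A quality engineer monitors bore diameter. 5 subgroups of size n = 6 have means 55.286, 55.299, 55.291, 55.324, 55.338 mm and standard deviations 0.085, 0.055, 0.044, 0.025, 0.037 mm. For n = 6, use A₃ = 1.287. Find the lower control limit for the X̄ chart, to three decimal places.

55.244

X̄̄ = (55.286 + 55.299 + 55.291 + 55.324 + 55.338) / 5 = 55.3076
s̄ = (0.085 + 0.055 + 0.044 + 0.025 + 0.037) / 5 = 0.0492
LCL = X̄̄ − A₃·s̄ = 55.3076 − 1.287 × 0.0492 = 55.2443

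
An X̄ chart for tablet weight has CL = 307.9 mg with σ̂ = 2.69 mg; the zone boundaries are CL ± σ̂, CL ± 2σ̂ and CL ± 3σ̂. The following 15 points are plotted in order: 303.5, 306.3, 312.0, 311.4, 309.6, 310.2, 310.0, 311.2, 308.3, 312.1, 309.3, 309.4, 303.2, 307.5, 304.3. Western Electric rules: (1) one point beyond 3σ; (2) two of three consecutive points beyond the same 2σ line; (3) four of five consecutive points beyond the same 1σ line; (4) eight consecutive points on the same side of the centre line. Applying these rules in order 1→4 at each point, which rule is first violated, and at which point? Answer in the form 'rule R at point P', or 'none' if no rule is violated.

rule 4 at point 10

Zone of each point (C = within 1σ̂, B = 1σ̂–2σ̂, A = 2σ̂–3σ̂, * = beyond 3σ̂; sign = side of CL): 1:-B, 2:-C, 3:+B, 4:+B, 5:+C, 6:+C, 7:+C, 8:+B, 9:+C, 10:+B, 11:+C, 12:+C, 13:-B, 14:-C, 15:-B
Rule 4 (eight consecutive points on the same side of the centre line) is satisfied at point 10.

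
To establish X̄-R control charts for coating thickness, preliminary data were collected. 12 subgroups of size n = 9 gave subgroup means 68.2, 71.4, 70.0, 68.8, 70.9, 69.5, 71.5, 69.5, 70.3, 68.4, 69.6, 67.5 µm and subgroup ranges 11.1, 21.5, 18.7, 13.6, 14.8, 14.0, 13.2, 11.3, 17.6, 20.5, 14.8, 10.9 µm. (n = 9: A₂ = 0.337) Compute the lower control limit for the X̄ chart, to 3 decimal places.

64.522

X̄̄ = (68.2 + 71.4 + 70.0 + 68.8 + 70.9 + 69.5 + 71.5 + 69.5 + 70.3 + 68.4 + 69.6 + 67.5) / 12 = 835.6000 / 12 = 69.6333
R̄ = (11.1 + 21.5 + 18.7 + 13.6 + 14.8 + 14.0 + 13.2 + 11.3 + 17.6 + 20.5 + 14.8 + 10.9) / 12 = 182.0000 / 12 = 15.1667
LCL = X̄̄ − A₂·R̄ = 69.6333 − 0.337 × 15.1667 = 64.5222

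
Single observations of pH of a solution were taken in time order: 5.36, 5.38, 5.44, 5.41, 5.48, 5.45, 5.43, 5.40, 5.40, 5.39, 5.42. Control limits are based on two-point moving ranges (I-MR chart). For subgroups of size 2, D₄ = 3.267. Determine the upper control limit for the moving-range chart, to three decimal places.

0.098

Moving ranges: 0.02, 0.06, 0.03, 0.07, 0.03, 0.02, 0.03, 0.00, 0.01, 0.03; M̄R̄ = 0.3000 / 10 = 0.0300
UCL_MR = D₄·M̄R̄ = 3.267 × 0.0300 = 0.0980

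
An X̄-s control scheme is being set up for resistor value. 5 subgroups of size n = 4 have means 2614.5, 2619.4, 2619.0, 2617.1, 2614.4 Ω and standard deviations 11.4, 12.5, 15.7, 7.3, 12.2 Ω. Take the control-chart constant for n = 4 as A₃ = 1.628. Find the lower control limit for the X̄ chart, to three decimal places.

2597.637

X̄̄ = (2614.5 + 2619.4 + 2619.0 + 2617.1 + 2614.4) / 5 = 2616.8800
s̄ = (11.4 + 12.5 + 15.7 + 7.3 + 12.2) / 5 = 11.8200
LCL = X̄̄ − A₃·s̄ = 2616.8800 − 1.628 × 11.8200 = 2597.6370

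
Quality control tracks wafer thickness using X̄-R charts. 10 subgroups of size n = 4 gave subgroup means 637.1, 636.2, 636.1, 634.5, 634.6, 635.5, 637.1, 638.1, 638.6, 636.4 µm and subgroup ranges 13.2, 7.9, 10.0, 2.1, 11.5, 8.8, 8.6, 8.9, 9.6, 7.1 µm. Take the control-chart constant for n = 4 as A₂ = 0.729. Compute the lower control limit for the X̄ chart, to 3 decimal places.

630.027

X̄̄ = (637.1 + 636.2 + 636.1 + 634.5 + 634.6 + 635.5 + 637.1 + 638.1 + 638.6 + 636.4) / 10 = 6364.2000 / 10 = 636.4200
R̄ = (13.2 + 7.9 + 10.0 + 2.1 + 11.5 + 8.8 + 8.6 + 8.9 + 9.6 + 7.1) / 10 = 87.7000 / 10 = 8.7700
LCL = X̄̄ − A₂·R̄ = 636.4200 − 0.729 × 8.7700 = 630.0267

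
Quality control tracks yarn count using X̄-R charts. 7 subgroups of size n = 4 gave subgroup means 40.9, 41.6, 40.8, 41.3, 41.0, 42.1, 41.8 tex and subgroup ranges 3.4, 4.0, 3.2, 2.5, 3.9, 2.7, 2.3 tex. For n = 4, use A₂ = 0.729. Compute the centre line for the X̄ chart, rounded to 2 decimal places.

41.36

X̄̄ = (40.9 + 41.6 + 40.8 + 41.3 + 41.0 + 42.1 + 41.8) / 7 = 289.5000 / 7 = 41.3571
CL = X̄̄ = 41.3571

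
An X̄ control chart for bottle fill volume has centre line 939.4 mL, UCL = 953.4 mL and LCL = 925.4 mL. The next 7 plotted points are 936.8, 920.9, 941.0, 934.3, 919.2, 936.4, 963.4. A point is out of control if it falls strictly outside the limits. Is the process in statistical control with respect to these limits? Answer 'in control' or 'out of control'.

Compare each point to [925.4, 953.4]: sample 2 = 920.9 < LCL; sample 5 = 919.2 < LCL; sample 7 = 963.4 > UCL.

out of control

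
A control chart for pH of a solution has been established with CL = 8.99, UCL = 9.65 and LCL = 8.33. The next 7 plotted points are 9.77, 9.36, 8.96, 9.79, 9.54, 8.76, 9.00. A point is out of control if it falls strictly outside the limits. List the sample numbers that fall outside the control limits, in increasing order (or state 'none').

1, 4

Compare each point to [8.33, 9.65]: sample 1 = 9.77 > UCL; sample 4 = 9.79 > UCL.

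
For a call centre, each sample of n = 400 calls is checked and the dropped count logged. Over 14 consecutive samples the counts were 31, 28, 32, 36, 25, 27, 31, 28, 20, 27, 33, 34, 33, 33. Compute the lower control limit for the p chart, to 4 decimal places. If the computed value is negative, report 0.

p̄ = Σdᵢ / (k·n) = 418 / (14 × 400) = 0.07464
LCL = p̄ − 3·√(p̄(1−p̄)/n) = 0.07464 − 3 × 0.01314 = 0.03522

0.0352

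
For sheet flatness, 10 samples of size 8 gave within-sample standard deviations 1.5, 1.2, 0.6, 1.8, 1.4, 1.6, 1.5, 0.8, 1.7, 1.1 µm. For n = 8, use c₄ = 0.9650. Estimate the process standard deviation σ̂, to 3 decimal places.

s̄ = (1.5 + 1.2 + 0.6 + 1.8 + 1.4 + 1.6 + 1.5 + 0.8 + 1.7 + 1.1) / 10 = 1.3200
σ̂ = s̄ / c₄ = 1.3200 / 0.9650 = 1.3679

1.368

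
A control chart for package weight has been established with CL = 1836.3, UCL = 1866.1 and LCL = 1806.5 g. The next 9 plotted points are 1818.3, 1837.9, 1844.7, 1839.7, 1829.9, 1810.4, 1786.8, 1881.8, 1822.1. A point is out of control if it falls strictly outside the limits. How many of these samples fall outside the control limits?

Compare each point to [1806.5, 1866.1]: sample 7 = 1786.8 < LCL; sample 8 = 1881.8 > UCL.

2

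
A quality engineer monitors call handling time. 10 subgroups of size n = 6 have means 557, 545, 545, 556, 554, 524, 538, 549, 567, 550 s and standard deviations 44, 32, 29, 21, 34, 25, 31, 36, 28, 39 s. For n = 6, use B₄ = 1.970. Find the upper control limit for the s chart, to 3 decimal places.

62.843

s̄ = (44 + 32 + 29 + 21 + 34 + 25 + 31 + 36 + 28 + 39) / 10 = 31.9000
UCL_s = B₄·s̄ = 1.970 × 31.9000 = 62.8430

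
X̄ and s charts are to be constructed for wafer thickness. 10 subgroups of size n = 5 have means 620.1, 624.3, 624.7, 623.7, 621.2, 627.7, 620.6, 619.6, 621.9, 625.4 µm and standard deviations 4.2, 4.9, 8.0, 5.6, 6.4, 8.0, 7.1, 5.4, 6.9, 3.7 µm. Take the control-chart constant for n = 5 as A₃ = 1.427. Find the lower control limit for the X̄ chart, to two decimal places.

614.33

X̄̄ = (620.1 + 624.3 + 624.7 + 623.7 + 621.2 + 627.7 + 620.6 + 619.6 + 621.9 + 625.4) / 10 = 622.9200
s̄ = (4.2 + 4.9 + 8.0 + 5.6 + 6.4 + 8.0 + 7.1 + 5.4 + 6.9 + 3.7) / 10 = 6.0200
LCL = X̄̄ − A₃·s̄ = 622.9200 − 1.427 × 6.0200 = 614.3295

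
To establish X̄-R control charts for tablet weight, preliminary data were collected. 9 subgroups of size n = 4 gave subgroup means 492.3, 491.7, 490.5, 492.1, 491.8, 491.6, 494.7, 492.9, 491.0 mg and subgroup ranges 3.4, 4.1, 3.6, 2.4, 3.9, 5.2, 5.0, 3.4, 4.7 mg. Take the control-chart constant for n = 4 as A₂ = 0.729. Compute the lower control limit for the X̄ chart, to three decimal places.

489.175

X̄̄ = (492.3 + 491.7 + 490.5 + 492.1 + 491.8 + 491.6 + 494.7 + 492.9 + 491.0) / 9 = 4428.6000 / 9 = 492.0667
R̄ = (3.4 + 4.1 + 3.6 + 2.4 + 3.9 + 5.2 + 5.0 + 3.4 + 4.7) / 9 = 35.7000 / 9 = 3.9667
LCL = X̄̄ − A₂·R̄ = 492.0667 − 0.729 × 3.9667 = 489.1750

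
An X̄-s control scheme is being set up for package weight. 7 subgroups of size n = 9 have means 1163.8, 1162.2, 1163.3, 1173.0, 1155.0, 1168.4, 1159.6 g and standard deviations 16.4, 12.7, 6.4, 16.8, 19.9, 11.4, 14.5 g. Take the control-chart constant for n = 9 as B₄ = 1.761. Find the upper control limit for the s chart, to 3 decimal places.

24.679

s̄ = (16.4 + 12.7 + 6.4 + 16.8 + 19.9 + 11.4 + 14.5) / 7 = 14.0143
UCL_s = B₄·s̄ = 1.761 × 14.0143 = 24.6792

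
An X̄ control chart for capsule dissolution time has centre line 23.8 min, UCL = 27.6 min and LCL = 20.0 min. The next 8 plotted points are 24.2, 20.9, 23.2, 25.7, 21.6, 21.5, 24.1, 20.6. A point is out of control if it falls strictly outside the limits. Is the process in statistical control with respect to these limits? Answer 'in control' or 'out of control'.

in control

All 8 points lie within [20.0, 27.6].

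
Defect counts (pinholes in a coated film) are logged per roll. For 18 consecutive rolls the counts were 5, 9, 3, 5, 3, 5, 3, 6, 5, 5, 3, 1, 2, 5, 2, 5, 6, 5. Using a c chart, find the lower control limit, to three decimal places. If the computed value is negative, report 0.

c̄ = (5 + 9 + 3 + 5 + 3 + 5 + 3 + 6 + 5 + 5 + 3 + 1 + 2 + 5 + 2 + 5 + 6 + 5) / 18 = 78 / 18 = 4.3333
LCL = c̄ − 3√c̄ = 4.3333 − 3 × 2.0817 = -1.9117 → 0 (cannot be negative)

0.000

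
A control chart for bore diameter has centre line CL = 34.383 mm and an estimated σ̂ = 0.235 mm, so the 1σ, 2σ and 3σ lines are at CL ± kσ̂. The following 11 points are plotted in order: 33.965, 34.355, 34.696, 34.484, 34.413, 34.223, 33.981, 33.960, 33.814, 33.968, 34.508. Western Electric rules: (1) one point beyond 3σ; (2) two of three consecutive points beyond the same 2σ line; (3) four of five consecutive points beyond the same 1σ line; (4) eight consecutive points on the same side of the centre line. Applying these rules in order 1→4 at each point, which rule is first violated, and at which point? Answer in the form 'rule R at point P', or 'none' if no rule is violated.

rule 3 at point 10

Zone of each point (C = within 1σ̂, B = 1σ̂–2σ̂, A = 2σ̂–3σ̂, * = beyond 3σ̂; sign = side of CL): 1:-B, 2:-C, 3:+B, 4:+C, 5:+C, 6:-C, 7:-B, 8:-B, 9:-A, 10:-B, 11:+C
Rule 3 (four of five consecutive points beyond the same 1σ limit) is satisfied at point 10.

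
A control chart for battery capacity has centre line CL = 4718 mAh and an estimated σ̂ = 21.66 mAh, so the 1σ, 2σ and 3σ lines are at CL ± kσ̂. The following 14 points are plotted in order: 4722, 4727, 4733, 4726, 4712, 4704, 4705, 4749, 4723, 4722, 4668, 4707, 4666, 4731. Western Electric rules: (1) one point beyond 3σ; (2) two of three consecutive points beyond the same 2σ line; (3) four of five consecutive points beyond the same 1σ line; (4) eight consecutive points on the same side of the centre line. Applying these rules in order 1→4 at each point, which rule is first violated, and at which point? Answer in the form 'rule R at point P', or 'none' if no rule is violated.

rule 2 at point 13

Zone of each point (C = within 1σ̂, B = 1σ̂–2σ̂, A = 2σ̂–3σ̂, * = beyond 3σ̂; sign = side of CL): 1:+C, 2:+C, 3:+C, 4:+C, 5:-C, 6:-C, 7:-C, 8:+B, 9:+C, 10:+C, 11:-A, 12:-C, 13:-A, 14:+C
Rule 2 (two of three consecutive points beyond the same 2σ limit) is satisfied at point 13.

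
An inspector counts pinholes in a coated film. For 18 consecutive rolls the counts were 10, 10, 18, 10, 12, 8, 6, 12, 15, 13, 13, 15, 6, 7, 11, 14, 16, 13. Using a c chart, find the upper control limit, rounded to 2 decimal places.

21.83

c̄ = (10 + 10 + 18 + 10 + 12 + 8 + 6 + 12 + 15 + 13 + 13 + 15 + 6 + 7 + 11 + 14 + 16 + 13) / 18 = 209 / 18 = 11.6111
UCL = c̄ + 3√c̄ = 11.6111 + 3 × √11.6111 = 11.6111 + 3 × 3.4075 = 21.8336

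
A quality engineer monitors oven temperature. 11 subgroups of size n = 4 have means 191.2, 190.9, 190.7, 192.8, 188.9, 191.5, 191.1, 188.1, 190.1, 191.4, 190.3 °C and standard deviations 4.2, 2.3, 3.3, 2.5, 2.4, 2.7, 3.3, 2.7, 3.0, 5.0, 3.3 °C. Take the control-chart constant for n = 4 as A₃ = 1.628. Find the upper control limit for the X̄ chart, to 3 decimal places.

195.772

X̄̄ = (191.2 + 190.9 + 190.7 + 192.8 + 188.9 + 191.5 + 191.1 + 188.1 + 190.1 + 191.4 + 190.3) / 11 = 190.6364
s̄ = (4.2 + 2.3 + 3.3 + 2.5 + 2.4 + 2.7 + 3.3 + 2.7 + 3.0 + 5.0 + 3.3) / 11 = 3.1545
UCL = X̄̄ + A₃·s̄ = 190.6364 + 1.628 × 3.1545 = 195.7720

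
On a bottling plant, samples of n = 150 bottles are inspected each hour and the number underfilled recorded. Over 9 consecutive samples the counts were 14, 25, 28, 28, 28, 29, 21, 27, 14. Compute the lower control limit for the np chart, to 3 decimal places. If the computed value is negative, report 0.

p̄ = Σdᵢ / (k·n) = 214 / (9 × 150) = 0.15852
LCL = np̄ − 3·√(np̄(1−p̄)) = 23.7778 − 3 × 4.4731 = 10.3585

10.358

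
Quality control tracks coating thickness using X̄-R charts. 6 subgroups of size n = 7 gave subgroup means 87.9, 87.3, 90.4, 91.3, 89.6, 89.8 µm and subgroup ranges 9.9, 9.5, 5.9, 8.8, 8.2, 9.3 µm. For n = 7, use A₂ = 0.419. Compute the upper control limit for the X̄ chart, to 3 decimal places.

92.987

X̄̄ = (87.9 + 87.3 + 90.4 + 91.3 + 89.6 + 89.8) / 6 = 536.3000 / 6 = 89.3833
R̄ = (9.9 + 9.5 + 5.9 + 8.8 + 8.2 + 9.3) / 6 = 51.6000 / 6 = 8.6000
UCL = X̄̄ + A₂·R̄ = 89.3833 + 0.419 × 8.6000 = 92.9867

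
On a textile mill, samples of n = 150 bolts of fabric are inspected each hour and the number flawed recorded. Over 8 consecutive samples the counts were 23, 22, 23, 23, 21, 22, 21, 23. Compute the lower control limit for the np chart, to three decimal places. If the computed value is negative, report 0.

p̄ = Σdᵢ / (k·n) = 178 / (8 × 150) = 0.14833
LCL = np̄ − 3·√(np̄(1−p̄)) = 22.2500 − 3 × 4.3531 = 9.1907

9.191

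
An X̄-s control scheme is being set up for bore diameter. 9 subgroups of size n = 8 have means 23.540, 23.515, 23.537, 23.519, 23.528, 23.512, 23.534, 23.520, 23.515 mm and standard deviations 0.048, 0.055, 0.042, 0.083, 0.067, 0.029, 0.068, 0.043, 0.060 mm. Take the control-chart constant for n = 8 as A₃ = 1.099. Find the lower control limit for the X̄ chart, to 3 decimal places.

X̄̄ = (23.540 + 23.515 + 23.537 + 23.519 + 23.528 + 23.512 + 23.534 + 23.520 + 23.515) / 9 = 23.5244
s̄ = (0.048 + 0.055 + 0.042 + 0.083 + 0.067 + 0.029 + 0.068 + 0.043 + 0.060) / 9 = 0.0550
LCL = X̄̄ − A₃·s̄ = 23.5244 − 1.099 × 0.0550 = 23.4640

23.464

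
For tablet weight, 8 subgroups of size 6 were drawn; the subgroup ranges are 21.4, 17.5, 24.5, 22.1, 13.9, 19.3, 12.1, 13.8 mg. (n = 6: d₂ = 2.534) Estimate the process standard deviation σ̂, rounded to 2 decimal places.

R̄ = (21.4 + 17.5 + 24.5 + 22.1 + 13.9 + 19.3 + 12.1 + 13.8) / 8 = 18.0750
σ̂ = R̄ / d₂ = 18.0750 / 2.534 = 7.1330

7.13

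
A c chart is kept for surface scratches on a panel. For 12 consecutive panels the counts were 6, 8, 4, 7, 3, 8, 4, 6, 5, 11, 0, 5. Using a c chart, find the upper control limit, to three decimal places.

12.672

c̄ = (6 + 8 + 4 + 7 + 3 + 8 + 4 + 6 + 5 + 11 + 0 + 5) / 12 = 67 / 12 = 5.5833
UCL = c̄ + 3√c̄ = 5.5833 + 3 × √5.5833 = 5.5833 + 3 × 2.3629 = 12.6721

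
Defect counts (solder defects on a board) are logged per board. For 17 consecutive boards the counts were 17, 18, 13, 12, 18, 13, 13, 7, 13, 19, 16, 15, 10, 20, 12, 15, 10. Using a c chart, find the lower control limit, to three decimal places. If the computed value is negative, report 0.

c̄ = (17 + 18 + 13 + 12 + 18 + 13 + 13 + 7 + 13 + 19 + 16 + 15 + 10 + 20 + 12 + 15 + 10) / 17 = 241 / 17 = 14.1765
LCL = c̄ − 3√c̄ = 14.1765 − 3 × 3.7652 = 2.8810

2.881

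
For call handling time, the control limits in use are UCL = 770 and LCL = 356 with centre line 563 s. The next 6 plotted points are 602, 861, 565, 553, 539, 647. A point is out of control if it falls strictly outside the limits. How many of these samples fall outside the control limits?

1

Compare each point to [356, 770]: sample 2 = 861 > UCL.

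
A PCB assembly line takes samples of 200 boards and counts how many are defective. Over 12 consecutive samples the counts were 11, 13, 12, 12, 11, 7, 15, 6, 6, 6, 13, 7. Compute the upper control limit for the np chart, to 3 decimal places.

p̄ = Σdᵢ / (k·n) = 119 / (12 × 200) = 0.04958
UCL = np̄ + 3·√(np̄(1−p̄)) = 9.9167 + 3 × √(9.9167×0.95042) = 9.9167 + 3 × 3.0700 = 19.1267

19.127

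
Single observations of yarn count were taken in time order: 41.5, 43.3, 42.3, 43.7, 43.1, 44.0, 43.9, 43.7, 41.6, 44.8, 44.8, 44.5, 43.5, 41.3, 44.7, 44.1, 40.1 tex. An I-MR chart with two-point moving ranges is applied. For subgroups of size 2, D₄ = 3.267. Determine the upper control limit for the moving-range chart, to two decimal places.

Moving ranges: 1.8, 1.0, 1.4, 0.6, 0.9, 0.1, 0.2, 2.1, 3.2, 0.0, 0.3, 1.0, 2.2, 3.4, 0.6, 4.0; M̄R̄ = 22.8000 / 16 = 1.4250
UCL_MR = D₄·M̄R̄ = 3.267 × 1.4250 = 4.6555

4.66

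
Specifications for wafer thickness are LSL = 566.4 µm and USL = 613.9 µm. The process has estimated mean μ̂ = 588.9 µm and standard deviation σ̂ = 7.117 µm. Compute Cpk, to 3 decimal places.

1.054

Cpu = (USL − μ̂) / (3σ̂) = (613.9 − 588.9) / (3 × 7.117) = 1.1709; Cpl = (μ̂ − LSL) / (3σ̂) = (588.9 − 566.4) / (3 × 7.117) = 1.0538; Cpk = min(Cpu, Cpl) = 1.0538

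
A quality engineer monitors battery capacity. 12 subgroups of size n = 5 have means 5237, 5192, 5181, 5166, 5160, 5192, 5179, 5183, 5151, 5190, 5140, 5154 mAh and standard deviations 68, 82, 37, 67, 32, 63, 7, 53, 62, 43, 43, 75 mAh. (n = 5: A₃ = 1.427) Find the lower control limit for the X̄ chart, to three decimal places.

X̄̄ = (5237 + 5192 + 5181 + 5166 + 5160 + 5192 + 5179 + 5183 + 5151 + 5190 + 5140 + 5154) / 12 = 5177.0833
s̄ = (68 + 82 + 37 + 67 + 32 + 63 + 7 + 53 + 62 + 43 + 43 + 75) / 12 = 52.6667
LCL = X̄̄ − A₃·s̄ = 5177.0833 − 1.427 × 52.6667 = 5101.9280

5101.928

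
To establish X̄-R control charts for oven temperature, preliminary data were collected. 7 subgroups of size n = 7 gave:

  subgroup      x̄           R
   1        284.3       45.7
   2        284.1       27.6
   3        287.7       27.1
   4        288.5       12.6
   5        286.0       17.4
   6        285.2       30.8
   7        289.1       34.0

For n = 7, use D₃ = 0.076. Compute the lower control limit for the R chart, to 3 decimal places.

2.119

R̄ = (45.7 + 27.6 + 27.1 + 12.6 + 17.4 + 30.8 + 34.0) / 7 = 195.2000 / 7 = 27.8857
LCL_R = D₃·R̄ = 0.076 × 27.8857 = 2.1193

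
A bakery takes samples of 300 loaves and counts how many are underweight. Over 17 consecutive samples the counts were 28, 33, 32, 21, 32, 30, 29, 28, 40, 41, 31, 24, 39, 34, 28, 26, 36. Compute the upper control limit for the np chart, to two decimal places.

p̄ = Σdᵢ / (k·n) = 532 / (17 × 300) = 0.10431
UCL = np̄ + 3·√(np̄(1−p̄)) = 31.2941 + 3 × √(31.2941×0.89569) = 31.2941 + 3 × 5.2943 = 47.1770

47.18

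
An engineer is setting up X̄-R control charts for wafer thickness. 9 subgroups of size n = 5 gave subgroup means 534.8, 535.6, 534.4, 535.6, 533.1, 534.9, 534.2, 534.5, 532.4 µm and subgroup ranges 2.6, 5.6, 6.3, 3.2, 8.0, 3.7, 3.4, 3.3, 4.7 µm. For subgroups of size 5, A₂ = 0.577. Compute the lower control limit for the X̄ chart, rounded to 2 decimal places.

X̄̄ = (534.8 + 535.6 + 534.4 + 535.6 + 533.1 + 534.9 + 534.2 + 534.5 + 532.4) / 9 = 4809.5000 / 9 = 534.3889
R̄ = (2.6 + 5.6 + 6.3 + 3.2 + 8.0 + 3.7 + 3.4 + 3.3 + 4.7) / 9 = 40.8000 / 9 = 4.5333
LCL = X̄̄ − A₂·R̄ = 534.3889 − 0.577 × 4.5333 = 531.7732

531.77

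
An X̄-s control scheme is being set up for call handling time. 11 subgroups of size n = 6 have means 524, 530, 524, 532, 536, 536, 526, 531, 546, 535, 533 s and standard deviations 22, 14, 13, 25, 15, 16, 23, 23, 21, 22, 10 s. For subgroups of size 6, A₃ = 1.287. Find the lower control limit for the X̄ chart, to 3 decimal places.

X̄̄ = (524 + 530 + 524 + 532 + 536 + 536 + 526 + 531 + 546 + 535 + 533) / 11 = 532.0909
s̄ = (22 + 14 + 13 + 25 + 15 + 16 + 23 + 23 + 21 + 22 + 10) / 11 = 18.5455
LCL = X̄̄ − A₃·s̄ = 532.0909 − 1.287 × 18.5455 = 508.2229

508.223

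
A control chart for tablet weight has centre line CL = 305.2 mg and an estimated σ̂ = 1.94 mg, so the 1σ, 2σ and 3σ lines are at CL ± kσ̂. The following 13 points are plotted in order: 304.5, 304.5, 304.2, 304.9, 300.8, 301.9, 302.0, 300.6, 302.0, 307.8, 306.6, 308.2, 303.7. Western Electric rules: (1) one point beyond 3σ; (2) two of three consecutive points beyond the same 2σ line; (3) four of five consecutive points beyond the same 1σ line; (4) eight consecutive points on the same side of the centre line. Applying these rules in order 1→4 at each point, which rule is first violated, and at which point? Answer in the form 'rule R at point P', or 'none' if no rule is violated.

Zone of each point (C = within 1σ̂, B = 1σ̂–2σ̂, A = 2σ̂–3σ̂, * = beyond 3σ̂; sign = side of CL): 1:-C, 2:-C, 3:-C, 4:-C, 5:-A, 6:-B, 7:-B, 8:-A, 9:-B, 10:+B, 11:+C, 12:+B, 13:-C
Rule 3 (four of five consecutive points beyond the same 1σ limit) is satisfied at point 8.

rule 3 at point 8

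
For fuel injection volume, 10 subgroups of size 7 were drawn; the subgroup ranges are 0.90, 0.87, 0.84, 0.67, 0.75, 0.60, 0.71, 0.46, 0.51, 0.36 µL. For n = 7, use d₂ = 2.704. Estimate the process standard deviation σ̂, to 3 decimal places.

R̄ = (0.90 + 0.87 + 0.84 + 0.67 + 0.75 + 0.60 + 0.71 + 0.46 + 0.51 + 0.36) / 10 = 0.6670
σ̂ = R̄ / d₂ = 0.6670 / 2.704 = 0.2467

0.247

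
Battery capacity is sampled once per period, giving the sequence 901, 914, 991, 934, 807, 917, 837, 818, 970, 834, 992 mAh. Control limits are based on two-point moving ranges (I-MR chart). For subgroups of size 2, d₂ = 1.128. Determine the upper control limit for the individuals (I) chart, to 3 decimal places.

1148.438

X̄ = (901 + 914 + 991 + 934 + 807 + 917 + 837 + 818 + 970 + 834 + 992) / 11 = 901.3636
Moving ranges: 13, 77, 57, 127, 110, 80, 19, 152, 136, 158; M̄R̄ = 929.0000 / 10 = 92.9000
UCL = X̄ + 3·M̄R̄/d₂ = 901.3636 + 3 × 92.9000 / 1.128 = 1148.4381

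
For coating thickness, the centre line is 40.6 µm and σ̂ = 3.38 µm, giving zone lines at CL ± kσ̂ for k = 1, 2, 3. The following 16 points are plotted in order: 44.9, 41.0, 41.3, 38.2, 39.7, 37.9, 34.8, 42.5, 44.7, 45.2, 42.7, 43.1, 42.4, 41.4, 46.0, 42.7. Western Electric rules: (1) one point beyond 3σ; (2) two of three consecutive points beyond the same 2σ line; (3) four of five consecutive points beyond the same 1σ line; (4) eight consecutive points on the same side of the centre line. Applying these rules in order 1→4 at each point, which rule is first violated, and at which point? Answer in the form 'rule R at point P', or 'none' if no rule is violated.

Zone of each point (C = within 1σ̂, B = 1σ̂–2σ̂, A = 2σ̂–3σ̂, * = beyond 3σ̂; sign = side of CL): 1:+B, 2:+C, 3:+C, 4:-C, 5:-C, 6:-C, 7:-B, 8:+C, 9:+B, 10:+B, 11:+C, 12:+C, 13:+C, 14:+C, 15:+B, 16:+C
Rule 4 (eight consecutive points on the same side of the centre line) is satisfied at point 15.

rule 4 at point 15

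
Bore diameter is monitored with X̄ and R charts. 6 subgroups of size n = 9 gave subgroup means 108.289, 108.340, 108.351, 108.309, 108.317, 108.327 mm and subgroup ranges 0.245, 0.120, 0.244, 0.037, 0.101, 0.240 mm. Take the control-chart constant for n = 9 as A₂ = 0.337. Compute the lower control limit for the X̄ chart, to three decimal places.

X̄̄ = (108.289 + 108.340 + 108.351 + 108.309 + 108.317 + 108.327) / 6 = 649.9330 / 6 = 108.3222
R̄ = (0.245 + 0.120 + 0.244 + 0.037 + 0.101 + 0.240) / 6 = 0.9870 / 6 = 0.1645
LCL = X̄̄ − A₂·R̄ = 108.3222 − 0.337 × 0.1645 = 108.2667

108.267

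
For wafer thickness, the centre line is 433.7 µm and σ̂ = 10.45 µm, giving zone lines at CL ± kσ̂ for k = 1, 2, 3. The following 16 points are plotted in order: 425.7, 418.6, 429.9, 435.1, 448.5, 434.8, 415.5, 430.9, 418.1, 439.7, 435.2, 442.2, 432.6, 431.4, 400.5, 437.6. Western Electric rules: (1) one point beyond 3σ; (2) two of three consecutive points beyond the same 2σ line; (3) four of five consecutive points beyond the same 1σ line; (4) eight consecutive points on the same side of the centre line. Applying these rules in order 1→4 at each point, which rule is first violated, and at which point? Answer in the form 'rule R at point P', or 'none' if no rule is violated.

Zone of each point (C = within 1σ̂, B = 1σ̂–2σ̂, A = 2σ̂–3σ̂, * = beyond 3σ̂; sign = side of CL): 1:-C, 2:-B, 3:-C, 4:+C, 5:+B, 6:+C, 7:-B, 8:-C, 9:-B, 10:+C, 11:+C, 12:+C, 13:-C, 14:-C, 15:-*, 16:+C
Rule 1 (one point beyond the 3σ limits) is satisfied at point 15.

rule 1 at point 15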